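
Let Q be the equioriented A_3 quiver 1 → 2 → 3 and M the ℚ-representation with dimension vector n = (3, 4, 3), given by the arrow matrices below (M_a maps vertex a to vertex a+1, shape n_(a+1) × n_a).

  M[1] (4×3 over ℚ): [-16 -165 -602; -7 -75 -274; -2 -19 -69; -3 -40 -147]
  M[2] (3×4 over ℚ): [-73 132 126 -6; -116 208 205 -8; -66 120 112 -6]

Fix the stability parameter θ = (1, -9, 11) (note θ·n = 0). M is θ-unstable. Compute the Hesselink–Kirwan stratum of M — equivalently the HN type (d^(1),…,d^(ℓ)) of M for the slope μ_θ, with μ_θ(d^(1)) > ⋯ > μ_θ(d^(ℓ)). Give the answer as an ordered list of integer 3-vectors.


Via rank(M_{q-1}∘⋯∘M_p): M ≅ I[1,3]^3, I[2,2].
μ_θ-semistable layers: μ^(1)=11; μ^(2)=-4; μ^(3)=-9

((0, 0, 3); (3, 3, 0); (0, 1, 0))


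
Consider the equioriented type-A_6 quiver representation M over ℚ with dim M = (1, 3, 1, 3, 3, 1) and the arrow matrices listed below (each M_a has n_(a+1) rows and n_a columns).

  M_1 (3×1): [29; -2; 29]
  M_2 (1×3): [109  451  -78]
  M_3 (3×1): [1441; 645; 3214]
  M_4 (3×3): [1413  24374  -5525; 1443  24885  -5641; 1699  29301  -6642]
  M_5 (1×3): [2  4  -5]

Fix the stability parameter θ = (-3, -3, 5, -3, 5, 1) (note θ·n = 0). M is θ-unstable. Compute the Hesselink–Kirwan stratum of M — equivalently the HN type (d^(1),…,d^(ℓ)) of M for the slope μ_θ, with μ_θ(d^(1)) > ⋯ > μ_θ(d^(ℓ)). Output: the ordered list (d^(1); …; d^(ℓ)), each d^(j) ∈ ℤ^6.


Interval decomposition of M: I[1,6], I[2,2]^2, I[4,5]^2.
HN type (ℓ=4): μ^(1)=5; μ^(2)=3; μ^(3)=1; μ^(4)=-3

((0, 0, 0, 0, 2, 0); (0, 0, 0, 0, 1, 1); (0, 0, 1, 1, 0, 0); (1, 3, 0, 2, 0, 0))


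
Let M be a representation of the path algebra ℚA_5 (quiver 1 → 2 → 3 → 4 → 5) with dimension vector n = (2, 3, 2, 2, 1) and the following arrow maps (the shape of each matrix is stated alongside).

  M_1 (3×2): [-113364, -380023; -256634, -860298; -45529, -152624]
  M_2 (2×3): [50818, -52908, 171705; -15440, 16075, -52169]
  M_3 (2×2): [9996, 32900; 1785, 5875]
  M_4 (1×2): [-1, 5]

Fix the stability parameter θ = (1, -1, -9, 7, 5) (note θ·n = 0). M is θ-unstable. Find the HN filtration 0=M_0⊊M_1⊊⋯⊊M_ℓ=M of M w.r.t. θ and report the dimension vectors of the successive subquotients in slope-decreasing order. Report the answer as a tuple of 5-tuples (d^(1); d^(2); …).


Barcode: M ≅ I[1,2], I[1,3], I[2,5], I[4,4]. HN layers by μ_θ (5 steps, strictly decreasing):
  μ^(1)=7; μ^(2)=6; μ^(3)=0; μ^(4)=-3; μ^(5)=-5

((0, 0, 0, 1, 0); (0, 0, 0, 1, 1); (1, 1, 0, 0, 0); (1, 1, 1, 0, 0); (0, 1, 1, 0, 0))


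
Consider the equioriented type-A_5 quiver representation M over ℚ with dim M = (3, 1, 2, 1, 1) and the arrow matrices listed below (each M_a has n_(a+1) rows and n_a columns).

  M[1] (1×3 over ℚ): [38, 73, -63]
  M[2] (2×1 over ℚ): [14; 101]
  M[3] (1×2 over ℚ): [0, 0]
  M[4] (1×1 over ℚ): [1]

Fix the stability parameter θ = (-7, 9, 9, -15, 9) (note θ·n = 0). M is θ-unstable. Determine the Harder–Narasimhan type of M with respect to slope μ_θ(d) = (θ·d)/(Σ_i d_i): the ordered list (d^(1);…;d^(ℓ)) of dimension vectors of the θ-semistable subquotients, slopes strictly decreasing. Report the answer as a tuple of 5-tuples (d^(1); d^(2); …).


Interval decomposition of M: I[1,1]^2, I[1,3], I[3,3], I[4,5].
HN type (ℓ=3): μ^(1)=9; μ^(2)=-7; μ^(3)=-15

((0, 1, 2, 0, 1); (3, 0, 0, 0, 0); (0, 0, 0, 1, 0))


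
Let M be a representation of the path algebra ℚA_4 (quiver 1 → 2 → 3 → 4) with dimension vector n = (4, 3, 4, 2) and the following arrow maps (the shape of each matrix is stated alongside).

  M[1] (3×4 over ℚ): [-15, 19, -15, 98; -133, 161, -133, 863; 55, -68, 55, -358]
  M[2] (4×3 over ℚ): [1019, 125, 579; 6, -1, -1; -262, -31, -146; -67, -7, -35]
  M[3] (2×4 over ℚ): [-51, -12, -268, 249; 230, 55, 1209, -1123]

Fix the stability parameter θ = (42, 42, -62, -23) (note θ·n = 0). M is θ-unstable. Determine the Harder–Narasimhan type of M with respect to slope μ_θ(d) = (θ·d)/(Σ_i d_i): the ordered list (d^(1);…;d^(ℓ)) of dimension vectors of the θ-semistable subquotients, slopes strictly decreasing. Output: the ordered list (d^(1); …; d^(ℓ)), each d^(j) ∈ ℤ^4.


Barcode: M ≅ I[1,1], I[1,3], I[1,4]^2, I[3,3]. HN layers by μ_θ (4 steps, strictly decreasing):
  μ^(1)=42; μ^(2)=22/3; μ^(3)=-1/4; μ^(4)=-62

((1, 0, 0, 0); (1, 1, 1, 0); (2, 2, 2, 2); (0, 0, 1, 0))


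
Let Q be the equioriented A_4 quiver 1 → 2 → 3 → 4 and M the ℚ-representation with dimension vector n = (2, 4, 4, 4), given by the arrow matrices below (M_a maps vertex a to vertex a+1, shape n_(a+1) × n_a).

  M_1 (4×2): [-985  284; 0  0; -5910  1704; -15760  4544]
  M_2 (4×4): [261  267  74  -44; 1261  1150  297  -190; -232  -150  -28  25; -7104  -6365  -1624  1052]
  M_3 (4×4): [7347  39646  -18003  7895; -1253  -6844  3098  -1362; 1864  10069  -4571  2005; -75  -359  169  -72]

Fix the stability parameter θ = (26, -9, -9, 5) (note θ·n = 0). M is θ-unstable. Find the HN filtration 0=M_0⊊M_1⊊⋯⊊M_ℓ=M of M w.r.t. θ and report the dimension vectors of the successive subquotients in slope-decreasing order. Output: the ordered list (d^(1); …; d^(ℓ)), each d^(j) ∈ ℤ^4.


Barcode: M ≅ I[1,1], I[1,4], I[2,4]^3. HN layers by μ_θ (4 steps, strictly decreasing):
  μ^(1)=26; μ^(2)=5; μ^(3)=8/3; μ^(4)=-9

((1, 0, 0, 0); (0, 0, 0, 4); (1, 1, 1, 0); (0, 3, 3, 0))


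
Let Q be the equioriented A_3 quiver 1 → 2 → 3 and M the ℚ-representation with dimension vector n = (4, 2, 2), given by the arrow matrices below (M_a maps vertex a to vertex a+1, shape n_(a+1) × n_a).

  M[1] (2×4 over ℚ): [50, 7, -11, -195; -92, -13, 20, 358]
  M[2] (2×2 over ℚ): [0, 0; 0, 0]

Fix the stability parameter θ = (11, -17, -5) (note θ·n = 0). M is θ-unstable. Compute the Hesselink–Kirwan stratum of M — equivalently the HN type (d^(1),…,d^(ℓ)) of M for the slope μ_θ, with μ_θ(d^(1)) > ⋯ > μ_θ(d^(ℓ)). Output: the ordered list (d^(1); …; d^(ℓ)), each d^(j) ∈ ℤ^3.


Via rank(M_{q-1}∘⋯∘M_p): M ≅ I[1,1]^2, I[1,2]^2, I[3,3]^2.
μ_θ-semistable layers: μ^(1)=11; μ^(2)=-3; μ^(3)=-5

((2, 0, 0); (2, 2, 0); (0, 0, 2))


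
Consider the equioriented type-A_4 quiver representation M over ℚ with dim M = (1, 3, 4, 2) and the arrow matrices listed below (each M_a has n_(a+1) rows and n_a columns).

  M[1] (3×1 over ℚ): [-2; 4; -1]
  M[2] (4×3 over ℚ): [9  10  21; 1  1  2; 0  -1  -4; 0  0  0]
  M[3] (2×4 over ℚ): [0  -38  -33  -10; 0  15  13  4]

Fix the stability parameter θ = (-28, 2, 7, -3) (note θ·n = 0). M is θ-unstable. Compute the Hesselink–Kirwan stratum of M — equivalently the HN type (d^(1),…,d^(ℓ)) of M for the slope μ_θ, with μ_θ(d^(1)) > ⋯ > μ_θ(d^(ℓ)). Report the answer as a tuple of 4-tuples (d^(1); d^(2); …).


Via rank(M_{q-1}∘⋯∘M_p): M ≅ I[1,3], I[2,4]^2, I[3,3].
μ_θ-semistable layers: μ^(1)=7; μ^(2)=2; μ^(3)=-28

((0, 0, 2, 0); (0, 3, 2, 2); (1, 0, 0, 0))


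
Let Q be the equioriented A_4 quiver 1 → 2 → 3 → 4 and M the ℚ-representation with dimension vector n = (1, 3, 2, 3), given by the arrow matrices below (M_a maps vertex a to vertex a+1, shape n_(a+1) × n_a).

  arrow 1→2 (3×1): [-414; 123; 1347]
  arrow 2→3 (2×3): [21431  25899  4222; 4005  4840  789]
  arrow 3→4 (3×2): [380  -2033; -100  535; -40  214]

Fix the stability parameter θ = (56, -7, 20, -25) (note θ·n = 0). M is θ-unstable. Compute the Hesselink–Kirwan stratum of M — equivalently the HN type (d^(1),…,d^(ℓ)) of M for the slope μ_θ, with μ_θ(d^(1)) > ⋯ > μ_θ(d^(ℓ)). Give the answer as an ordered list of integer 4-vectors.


Barcode: M ≅ I[1,4], I[2,2], I[2,3], I[4,4]^2. HN layers by μ_θ (4 steps, strictly decreasing):
  μ^(1)=20; μ^(2)=11; μ^(3)=-7; μ^(4)=-25

((0, 0, 1, 0); (1, 1, 1, 1); (0, 2, 0, 0); (0, 0, 0, 2))


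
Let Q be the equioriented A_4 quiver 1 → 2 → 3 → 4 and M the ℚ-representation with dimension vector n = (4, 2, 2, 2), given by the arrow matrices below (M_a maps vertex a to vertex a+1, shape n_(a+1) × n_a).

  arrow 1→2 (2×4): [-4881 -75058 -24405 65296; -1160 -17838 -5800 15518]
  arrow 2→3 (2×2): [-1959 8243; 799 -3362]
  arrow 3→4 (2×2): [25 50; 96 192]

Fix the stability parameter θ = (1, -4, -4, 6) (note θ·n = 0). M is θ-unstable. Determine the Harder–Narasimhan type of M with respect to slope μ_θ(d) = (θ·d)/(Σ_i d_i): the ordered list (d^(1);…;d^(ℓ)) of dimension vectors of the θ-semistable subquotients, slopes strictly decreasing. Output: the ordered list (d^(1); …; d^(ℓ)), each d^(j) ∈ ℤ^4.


Via rank(M_{q-1}∘⋯∘M_p): M ≅ I[1,1]^2, I[1,3], I[1,4], I[4,4].
μ_θ-semistable layers: μ^(1)=6; μ^(2)=1; μ^(3)=-7/3

((0, 0, 0, 2); (2, 0, 0, 0); (2, 2, 2, 0))


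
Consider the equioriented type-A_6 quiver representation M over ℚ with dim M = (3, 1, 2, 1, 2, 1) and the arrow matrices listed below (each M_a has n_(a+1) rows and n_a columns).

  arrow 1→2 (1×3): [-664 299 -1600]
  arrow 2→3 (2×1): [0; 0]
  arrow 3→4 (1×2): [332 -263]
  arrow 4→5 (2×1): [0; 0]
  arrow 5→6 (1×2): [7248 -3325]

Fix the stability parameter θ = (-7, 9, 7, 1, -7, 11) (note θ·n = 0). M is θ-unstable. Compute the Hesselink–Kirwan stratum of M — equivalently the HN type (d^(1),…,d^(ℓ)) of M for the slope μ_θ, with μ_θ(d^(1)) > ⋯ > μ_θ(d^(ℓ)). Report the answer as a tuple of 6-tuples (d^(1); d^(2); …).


Interval decomposition of M: I[1,1]^2, I[1,2], I[3,3], I[3,4], I[5,5], I[5,6].
HN type (ℓ=5): μ^(1)=11; μ^(2)=9; μ^(3)=7; μ^(4)=4; μ^(5)=-7

((0, 0, 0, 0, 0, 1); (0, 1, 0, 0, 0, 0); (0, 0, 1, 0, 0, 0); (0, 0, 1, 1, 0, 0); (3, 0, 0, 0, 2, 0))


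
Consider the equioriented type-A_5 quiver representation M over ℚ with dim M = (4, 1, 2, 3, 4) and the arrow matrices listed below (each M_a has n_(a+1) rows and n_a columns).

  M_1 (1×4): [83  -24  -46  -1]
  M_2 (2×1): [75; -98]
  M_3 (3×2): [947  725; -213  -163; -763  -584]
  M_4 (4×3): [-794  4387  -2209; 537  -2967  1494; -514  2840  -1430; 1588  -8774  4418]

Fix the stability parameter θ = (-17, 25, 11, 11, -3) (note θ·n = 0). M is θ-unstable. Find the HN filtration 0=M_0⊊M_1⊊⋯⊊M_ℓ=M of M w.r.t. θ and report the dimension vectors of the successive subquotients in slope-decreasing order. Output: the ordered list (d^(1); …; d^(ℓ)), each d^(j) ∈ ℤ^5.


Via rank(M_{q-1}∘⋯∘M_p): M ≅ I[1,1]^3, I[1,4], I[3,5], I[4,5], I[5,5]^2.
μ_θ-semistable layers: μ^(1)=47/3; μ^(2)=19/3; μ^(3)=4; μ^(4)=-3; μ^(5)=-17

((0, 1, 1, 1, 0); (0, 0, 1, 1, 1); (0, 0, 0, 1, 1); (0, 0, 0, 0, 2); (4, 0, 0, 0, 0))


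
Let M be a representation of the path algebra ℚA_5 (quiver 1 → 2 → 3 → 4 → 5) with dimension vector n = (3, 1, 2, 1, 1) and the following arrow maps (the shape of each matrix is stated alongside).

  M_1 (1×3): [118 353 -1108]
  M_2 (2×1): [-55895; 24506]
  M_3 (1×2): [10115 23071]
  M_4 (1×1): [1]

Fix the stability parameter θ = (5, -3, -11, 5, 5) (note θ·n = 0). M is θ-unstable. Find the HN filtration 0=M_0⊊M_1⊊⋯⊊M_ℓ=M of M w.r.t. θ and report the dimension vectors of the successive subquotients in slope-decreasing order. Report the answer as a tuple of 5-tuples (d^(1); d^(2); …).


Interval decomposition of M: I[1,1]^2, I[1,5], I[3,3].
HN type (ℓ=3): μ^(1)=5; μ^(2)=-3; μ^(3)=-11

((2, 0, 0, 1, 1); (1, 1, 1, 0, 0); (0, 0, 1, 0, 0))


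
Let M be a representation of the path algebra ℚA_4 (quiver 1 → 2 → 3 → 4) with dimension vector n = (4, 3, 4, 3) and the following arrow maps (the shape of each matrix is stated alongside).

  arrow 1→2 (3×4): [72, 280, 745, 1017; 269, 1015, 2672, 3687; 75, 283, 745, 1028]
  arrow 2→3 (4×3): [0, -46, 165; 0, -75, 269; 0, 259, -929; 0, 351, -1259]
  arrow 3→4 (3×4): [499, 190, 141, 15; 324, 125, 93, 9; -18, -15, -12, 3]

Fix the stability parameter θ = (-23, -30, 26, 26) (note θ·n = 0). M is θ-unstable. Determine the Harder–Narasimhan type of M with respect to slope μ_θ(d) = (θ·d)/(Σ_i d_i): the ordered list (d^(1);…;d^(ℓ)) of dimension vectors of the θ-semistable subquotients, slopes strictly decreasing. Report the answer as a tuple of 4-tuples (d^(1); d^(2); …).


Interval decomposition of M: I[1,1], I[1,2], I[1,4]^2, I[3,3], I[3,4].
HN type (ℓ=3): μ^(1)=26; μ^(2)=-23; μ^(3)=-53/2

((0, 0, 4, 3); (1, 0, 0, 0); (3, 3, 0, 0))


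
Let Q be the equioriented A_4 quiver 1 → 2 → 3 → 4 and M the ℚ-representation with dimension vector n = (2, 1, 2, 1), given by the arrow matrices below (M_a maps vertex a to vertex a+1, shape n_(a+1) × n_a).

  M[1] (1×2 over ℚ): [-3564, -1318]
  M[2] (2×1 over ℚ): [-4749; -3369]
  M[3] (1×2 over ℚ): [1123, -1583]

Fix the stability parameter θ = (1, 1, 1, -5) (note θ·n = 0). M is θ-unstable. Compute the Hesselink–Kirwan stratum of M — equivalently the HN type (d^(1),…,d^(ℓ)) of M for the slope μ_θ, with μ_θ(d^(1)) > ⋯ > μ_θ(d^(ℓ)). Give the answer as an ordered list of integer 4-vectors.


Interval decomposition of M: I[1,1], I[1,3], I[3,4].
HN type (ℓ=2): μ^(1)=1; μ^(2)=-2

((2, 1, 1, 0); (0, 0, 1, 1))


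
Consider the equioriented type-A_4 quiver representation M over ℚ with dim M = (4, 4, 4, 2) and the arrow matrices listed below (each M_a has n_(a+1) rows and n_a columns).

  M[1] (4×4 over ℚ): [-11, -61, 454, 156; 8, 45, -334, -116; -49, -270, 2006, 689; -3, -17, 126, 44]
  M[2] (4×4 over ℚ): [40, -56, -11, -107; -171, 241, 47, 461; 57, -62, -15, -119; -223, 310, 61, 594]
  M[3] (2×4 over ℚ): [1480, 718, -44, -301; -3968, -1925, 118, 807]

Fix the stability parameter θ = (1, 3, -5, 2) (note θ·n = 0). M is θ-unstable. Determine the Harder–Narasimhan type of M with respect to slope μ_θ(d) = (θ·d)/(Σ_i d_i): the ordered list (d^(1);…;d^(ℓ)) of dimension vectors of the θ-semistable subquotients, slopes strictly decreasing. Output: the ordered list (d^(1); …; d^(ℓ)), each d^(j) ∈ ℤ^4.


Via rank(M_{q-1}∘⋯∘M_p): M ≅ I[1,1], I[1,3], I[1,4]^2, I[2,3].
μ_θ-semistable layers: μ^(1)=2; μ^(2)=1; μ^(3)=-1/3; μ^(4)=-1

((0, 0, 0, 2); (1, 0, 0, 0); (3, 3, 3, 0); (0, 1, 1, 0))


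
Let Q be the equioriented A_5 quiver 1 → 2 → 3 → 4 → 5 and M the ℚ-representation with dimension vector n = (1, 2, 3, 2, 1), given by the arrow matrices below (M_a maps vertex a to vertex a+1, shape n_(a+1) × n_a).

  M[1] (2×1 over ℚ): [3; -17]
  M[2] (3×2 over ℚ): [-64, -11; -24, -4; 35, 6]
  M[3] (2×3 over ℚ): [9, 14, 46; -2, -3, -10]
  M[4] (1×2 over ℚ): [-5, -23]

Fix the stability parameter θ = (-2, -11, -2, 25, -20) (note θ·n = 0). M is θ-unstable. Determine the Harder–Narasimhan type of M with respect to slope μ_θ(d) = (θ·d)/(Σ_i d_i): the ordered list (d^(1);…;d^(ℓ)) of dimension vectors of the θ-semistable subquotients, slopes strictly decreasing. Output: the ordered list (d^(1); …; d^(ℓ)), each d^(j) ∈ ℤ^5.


Barcode: M ≅ I[1,5], I[2,4], I[3,3]. HN layers by μ_θ (5 steps, strictly decreasing):
  μ^(1)=25; μ^(2)=5/2; μ^(3)=-2; μ^(4)=-13/2; μ^(5)=-11

((0, 0, 0, 1, 0); (0, 0, 0, 1, 1); (0, 0, 3, 0, 0); (1, 1, 0, 0, 0); (0, 1, 0, 0, 0))


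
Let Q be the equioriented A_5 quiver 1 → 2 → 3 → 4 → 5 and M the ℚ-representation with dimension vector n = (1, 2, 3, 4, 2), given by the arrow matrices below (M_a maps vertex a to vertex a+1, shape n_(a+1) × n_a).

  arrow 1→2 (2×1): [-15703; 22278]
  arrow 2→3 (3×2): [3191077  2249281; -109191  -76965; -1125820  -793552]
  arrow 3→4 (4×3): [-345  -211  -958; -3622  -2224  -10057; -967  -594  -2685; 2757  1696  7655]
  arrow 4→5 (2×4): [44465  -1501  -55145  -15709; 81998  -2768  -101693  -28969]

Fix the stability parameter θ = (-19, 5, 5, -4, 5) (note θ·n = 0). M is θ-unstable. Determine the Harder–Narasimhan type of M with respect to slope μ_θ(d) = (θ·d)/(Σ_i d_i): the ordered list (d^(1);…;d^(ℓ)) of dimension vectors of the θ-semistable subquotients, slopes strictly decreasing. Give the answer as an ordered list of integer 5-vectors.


Interval decomposition of M: I[1,5], I[2,4], I[3,5], I[4,4].
HN type (ℓ=5): μ^(1)=5; μ^(2)=2; μ^(3)=1/2; μ^(4)=-4; μ^(5)=-19

((0, 0, 0, 0, 2); (0, 2, 2, 2, 0); (0, 0, 1, 1, 0); (0, 0, 0, 1, 0); (1, 0, 0, 0, 0))


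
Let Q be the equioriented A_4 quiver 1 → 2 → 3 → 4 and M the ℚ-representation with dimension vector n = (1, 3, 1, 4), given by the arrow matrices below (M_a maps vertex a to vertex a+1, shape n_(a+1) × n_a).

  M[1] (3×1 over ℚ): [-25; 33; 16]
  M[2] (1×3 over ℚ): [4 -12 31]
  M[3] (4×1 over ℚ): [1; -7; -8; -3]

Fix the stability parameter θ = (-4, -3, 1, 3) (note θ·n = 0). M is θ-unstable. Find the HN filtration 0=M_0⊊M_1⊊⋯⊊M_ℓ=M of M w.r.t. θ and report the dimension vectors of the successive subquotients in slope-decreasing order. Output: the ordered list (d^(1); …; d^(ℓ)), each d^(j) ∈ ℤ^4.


Barcode: M ≅ I[1,2], I[2,2], I[2,4], I[4,4]^3. HN layers by μ_θ (4 steps, strictly decreasing):
  μ^(1)=3; μ^(2)=1; μ^(3)=-3; μ^(4)=-4

((0, 0, 0, 4); (0, 0, 1, 0); (0, 3, 0, 0); (1, 0, 0, 0))


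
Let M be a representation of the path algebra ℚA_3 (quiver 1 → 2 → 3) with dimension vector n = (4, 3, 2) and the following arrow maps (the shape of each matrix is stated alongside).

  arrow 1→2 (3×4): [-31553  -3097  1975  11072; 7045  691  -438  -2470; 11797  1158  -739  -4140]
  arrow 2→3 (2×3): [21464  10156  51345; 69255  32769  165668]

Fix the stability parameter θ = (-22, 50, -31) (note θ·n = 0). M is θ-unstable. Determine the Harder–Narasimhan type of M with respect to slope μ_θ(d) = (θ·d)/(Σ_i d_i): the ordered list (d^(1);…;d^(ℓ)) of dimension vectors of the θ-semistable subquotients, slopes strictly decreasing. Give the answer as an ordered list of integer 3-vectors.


Barcode: M ≅ I[1,1], I[1,2], I[1,3]^2. HN layers by μ_θ (3 steps, strictly decreasing):
  μ^(1)=50; μ^(2)=19/2; μ^(3)=-22

((0, 1, 0); (0, 2, 2); (4, 0, 0))


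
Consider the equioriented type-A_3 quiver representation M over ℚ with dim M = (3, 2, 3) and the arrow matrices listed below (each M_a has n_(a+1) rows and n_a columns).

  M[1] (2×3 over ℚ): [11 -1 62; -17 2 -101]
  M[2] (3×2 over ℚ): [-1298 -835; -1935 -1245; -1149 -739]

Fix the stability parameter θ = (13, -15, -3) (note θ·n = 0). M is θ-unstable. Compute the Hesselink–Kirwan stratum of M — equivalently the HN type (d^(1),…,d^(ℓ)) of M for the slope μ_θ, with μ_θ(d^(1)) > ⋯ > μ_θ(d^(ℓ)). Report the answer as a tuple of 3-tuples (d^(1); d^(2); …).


Barcode: M ≅ I[1,1], I[1,3]^2, I[3,3]. HN layers by μ_θ (3 steps, strictly decreasing):
  μ^(1)=13; μ^(2)=-5/3; μ^(3)=-3

((1, 0, 0); (2, 2, 2); (0, 0, 1))


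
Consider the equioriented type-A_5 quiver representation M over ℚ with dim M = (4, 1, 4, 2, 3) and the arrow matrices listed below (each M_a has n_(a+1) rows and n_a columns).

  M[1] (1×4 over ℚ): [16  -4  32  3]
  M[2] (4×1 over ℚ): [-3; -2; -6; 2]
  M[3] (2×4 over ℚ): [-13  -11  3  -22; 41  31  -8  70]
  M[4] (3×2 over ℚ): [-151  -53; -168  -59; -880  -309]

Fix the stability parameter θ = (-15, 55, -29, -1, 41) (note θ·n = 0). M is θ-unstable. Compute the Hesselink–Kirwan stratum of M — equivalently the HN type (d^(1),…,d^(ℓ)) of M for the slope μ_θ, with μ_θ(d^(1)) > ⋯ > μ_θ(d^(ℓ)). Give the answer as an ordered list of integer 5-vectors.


Barcode: M ≅ I[1,1]^3, I[1,5], I[3,3]^2, I[3,5], I[5,5]. HN layers by μ_θ (5 steps, strictly decreasing):
  μ^(1)=41; μ^(2)=25/3; μ^(3)=-1; μ^(4)=-15; μ^(5)=-29

((0, 0, 0, 0, 3); (0, 1, 1, 1, 0); (0, 0, 0, 1, 0); (4, 0, 0, 0, 0); (0, 0, 3, 0, 0))


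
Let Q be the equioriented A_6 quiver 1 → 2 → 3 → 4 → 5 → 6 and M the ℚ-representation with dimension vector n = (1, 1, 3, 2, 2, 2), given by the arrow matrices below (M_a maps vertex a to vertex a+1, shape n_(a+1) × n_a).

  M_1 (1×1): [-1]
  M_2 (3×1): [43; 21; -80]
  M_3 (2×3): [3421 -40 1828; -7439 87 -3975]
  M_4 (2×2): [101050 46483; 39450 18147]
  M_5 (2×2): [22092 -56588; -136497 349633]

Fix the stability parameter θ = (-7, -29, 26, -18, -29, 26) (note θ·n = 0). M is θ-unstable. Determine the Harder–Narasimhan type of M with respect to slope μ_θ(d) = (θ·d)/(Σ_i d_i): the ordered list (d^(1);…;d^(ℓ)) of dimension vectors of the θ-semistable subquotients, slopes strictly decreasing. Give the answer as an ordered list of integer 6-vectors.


Barcode: M ≅ I[1,4], I[3,3], I[3,5], I[5,6], I[6,6]. HN layers by μ_θ (5 steps, strictly decreasing):
  μ^(1)=26; μ^(2)=4; μ^(3)=-7; μ^(4)=-18; μ^(5)=-29

((0, 0, 1, 0, 0, 2); (0, 0, 1, 1, 0, 0); (0, 0, 1, 1, 1, 0); (1, 1, 0, 0, 0, 0); (0, 0, 0, 0, 1, 0))


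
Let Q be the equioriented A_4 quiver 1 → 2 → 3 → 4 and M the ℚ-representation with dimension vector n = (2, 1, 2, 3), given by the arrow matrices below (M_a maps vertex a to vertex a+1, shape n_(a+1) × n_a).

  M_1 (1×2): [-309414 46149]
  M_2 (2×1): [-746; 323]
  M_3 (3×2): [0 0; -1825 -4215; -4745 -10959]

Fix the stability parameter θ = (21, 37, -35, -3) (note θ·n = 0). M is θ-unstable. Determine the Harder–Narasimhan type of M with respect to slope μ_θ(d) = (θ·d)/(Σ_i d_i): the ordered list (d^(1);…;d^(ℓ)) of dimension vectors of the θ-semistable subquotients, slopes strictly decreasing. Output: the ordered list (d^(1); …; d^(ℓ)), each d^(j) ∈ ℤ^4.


Via rank(M_{q-1}∘⋯∘M_p): M ≅ I[1,1], I[1,4], I[3,3], I[4,4]^2.
μ_θ-semistable layers: μ^(1)=21; μ^(2)=5; μ^(3)=-3; μ^(4)=-35

((1, 0, 0, 0); (1, 1, 1, 1); (0, 0, 0, 2); (0, 0, 1, 0))


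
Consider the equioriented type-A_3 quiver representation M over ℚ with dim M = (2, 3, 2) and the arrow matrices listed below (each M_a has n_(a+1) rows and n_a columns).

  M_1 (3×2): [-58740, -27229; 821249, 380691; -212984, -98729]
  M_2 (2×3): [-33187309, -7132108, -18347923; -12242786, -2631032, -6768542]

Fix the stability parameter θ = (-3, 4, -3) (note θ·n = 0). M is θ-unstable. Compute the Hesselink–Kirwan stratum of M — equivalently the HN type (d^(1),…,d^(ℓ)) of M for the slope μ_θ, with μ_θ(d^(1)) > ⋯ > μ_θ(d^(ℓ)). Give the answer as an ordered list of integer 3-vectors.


Via rank(M_{q-1}∘⋯∘M_p): M ≅ I[1,2]^2, I[2,3], I[3,3].
μ_θ-semistable layers: μ^(1)=4; μ^(2)=1/2; μ^(3)=-3

((0, 2, 0); (0, 1, 1); (2, 0, 1))


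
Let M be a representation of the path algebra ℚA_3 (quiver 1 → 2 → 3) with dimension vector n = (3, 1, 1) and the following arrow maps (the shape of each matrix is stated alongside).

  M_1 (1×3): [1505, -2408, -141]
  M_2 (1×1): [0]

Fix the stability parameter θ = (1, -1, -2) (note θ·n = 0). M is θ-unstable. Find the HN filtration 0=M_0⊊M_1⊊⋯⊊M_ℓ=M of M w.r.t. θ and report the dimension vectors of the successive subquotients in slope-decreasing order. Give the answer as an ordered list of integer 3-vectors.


Interval decomposition of M: I[1,1]^2, I[1,2], I[3,3].
HN type (ℓ=3): μ^(1)=1; μ^(2)=0; μ^(3)=-2

((2, 0, 0); (1, 1, 0); (0, 0, 1))


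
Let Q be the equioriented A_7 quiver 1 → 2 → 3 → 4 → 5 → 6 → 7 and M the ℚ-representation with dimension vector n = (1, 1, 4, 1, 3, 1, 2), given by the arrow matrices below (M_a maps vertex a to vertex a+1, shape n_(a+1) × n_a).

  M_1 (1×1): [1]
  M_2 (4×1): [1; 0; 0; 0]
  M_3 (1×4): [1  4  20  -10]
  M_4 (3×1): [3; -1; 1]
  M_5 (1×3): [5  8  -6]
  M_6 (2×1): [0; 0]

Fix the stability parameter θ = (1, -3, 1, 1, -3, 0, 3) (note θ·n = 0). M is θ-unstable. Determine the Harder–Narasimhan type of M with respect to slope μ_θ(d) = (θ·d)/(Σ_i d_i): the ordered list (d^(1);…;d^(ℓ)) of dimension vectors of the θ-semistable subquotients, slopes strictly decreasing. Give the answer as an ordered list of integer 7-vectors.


Via rank(M_{q-1}∘⋯∘M_p): M ≅ I[1,6], I[3,3]^3, I[5,5]^2, I[7,7]^2.
μ_θ-semistable layers: μ^(1)=3; μ^(2)=1; μ^(3)=0; μ^(4)=-1/3; μ^(5)=-1; μ^(6)=-3

((0, 0, 0, 0, 0, 0, 2); (0, 0, 3, 0, 0, 0, 0); (0, 0, 0, 0, 0, 1, 0); (0, 0, 1, 1, 1, 0, 0); (1, 1, 0, 0, 0, 0, 0); (0, 0, 0, 0, 2, 0, 0))


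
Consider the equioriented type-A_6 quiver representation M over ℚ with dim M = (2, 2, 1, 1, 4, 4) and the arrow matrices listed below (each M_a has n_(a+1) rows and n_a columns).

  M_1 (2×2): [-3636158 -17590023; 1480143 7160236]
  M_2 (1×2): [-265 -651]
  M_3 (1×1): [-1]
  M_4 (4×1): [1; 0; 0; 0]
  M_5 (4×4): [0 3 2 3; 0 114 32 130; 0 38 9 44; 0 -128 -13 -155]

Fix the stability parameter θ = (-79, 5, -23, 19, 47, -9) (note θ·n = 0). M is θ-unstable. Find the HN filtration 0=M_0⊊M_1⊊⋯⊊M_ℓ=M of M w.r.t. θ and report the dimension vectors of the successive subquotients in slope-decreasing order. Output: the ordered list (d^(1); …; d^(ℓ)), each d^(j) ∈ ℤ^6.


Interval decomposition of M: I[1,2], I[1,5], I[5,6]^3, I[6,6].
HN type (ℓ=5): μ^(1)=47; μ^(2)=19; μ^(3)=5; μ^(4)=-9; μ^(5)=-79

((0, 0, 0, 0, 1, 0); (0, 0, 0, 1, 3, 3); (0, 1, 0, 0, 0, 0); (0, 1, 1, 0, 0, 1); (2, 0, 0, 0, 0, 0))


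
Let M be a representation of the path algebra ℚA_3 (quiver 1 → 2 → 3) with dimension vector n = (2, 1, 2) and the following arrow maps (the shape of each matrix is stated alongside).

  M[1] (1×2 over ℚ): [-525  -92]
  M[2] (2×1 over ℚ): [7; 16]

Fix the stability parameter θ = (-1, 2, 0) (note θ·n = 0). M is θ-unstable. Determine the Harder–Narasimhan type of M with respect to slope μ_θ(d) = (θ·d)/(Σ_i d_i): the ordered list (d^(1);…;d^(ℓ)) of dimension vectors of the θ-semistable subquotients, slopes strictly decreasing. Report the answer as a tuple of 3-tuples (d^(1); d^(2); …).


Interval decomposition of M: I[1,1], I[1,3], I[3,3].
HN type (ℓ=3): μ^(1)=1; μ^(2)=0; μ^(3)=-1

((0, 1, 1); (0, 0, 1); (2, 0, 0))


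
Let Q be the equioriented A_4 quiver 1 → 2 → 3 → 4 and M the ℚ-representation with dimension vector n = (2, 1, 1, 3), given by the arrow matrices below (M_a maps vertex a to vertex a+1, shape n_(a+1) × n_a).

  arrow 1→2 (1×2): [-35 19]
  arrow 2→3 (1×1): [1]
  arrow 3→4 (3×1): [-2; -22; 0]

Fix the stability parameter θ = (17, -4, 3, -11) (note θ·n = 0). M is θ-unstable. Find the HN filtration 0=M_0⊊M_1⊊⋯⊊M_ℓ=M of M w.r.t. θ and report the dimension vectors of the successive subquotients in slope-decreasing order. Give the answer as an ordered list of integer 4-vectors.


Via rank(M_{q-1}∘⋯∘M_p): M ≅ I[1,1], I[1,4], I[4,4]^2.
μ_θ-semistable layers: μ^(1)=17; μ^(2)=5/4; μ^(3)=-11

((1, 0, 0, 0); (1, 1, 1, 1); (0, 0, 0, 2))


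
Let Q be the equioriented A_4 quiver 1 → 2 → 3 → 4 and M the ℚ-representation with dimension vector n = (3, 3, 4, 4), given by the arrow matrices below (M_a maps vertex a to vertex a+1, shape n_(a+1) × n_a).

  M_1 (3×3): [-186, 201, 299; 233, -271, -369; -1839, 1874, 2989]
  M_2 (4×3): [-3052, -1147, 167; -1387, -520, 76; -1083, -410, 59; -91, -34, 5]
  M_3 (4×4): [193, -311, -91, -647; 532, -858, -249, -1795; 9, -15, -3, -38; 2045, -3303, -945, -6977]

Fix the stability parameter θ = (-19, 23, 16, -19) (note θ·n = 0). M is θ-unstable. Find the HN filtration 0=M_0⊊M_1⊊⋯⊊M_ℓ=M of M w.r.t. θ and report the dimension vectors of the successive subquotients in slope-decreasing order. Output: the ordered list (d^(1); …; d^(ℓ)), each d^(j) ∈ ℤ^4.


Via rank(M_{q-1}∘⋯∘M_p): M ≅ I[1,3], I[1,4]^2, I[3,4], I[4,4].
μ_θ-semistable layers: μ^(1)=39/2; μ^(2)=20/3; μ^(3)=-3/2; μ^(4)=-19

((0, 1, 1, 0); (0, 2, 2, 2); (0, 0, 1, 1); (3, 0, 0, 1))


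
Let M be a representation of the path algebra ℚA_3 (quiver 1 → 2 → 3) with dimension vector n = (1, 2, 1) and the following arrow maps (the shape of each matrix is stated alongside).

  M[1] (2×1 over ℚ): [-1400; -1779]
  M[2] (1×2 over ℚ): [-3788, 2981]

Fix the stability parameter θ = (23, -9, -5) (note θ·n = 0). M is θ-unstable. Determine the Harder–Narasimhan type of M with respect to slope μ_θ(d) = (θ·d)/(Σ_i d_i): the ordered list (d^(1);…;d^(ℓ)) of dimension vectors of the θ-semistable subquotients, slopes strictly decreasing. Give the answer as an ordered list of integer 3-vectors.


Via rank(M_{q-1}∘⋯∘M_p): M ≅ I[1,3], I[2,2].
μ_θ-semistable layers: μ^(1)=3; μ^(2)=-9

((1, 1, 1); (0, 1, 0))


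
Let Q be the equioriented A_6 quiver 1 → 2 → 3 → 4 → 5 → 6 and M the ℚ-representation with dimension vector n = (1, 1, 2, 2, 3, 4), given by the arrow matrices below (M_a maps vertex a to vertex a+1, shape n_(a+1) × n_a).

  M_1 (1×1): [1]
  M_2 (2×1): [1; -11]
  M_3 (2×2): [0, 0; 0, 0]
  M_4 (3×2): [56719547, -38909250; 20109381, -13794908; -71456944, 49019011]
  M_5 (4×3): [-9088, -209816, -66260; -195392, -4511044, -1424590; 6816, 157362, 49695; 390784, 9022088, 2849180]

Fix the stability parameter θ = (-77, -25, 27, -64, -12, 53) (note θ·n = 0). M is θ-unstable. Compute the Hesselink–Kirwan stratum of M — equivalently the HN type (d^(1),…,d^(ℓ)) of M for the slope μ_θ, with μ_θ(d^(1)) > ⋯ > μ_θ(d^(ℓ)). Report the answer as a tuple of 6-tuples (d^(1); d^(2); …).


Via rank(M_{q-1}∘⋯∘M_p): M ≅ I[1,3], I[3,3], I[4,5], I[4,6], I[5,5], I[6,6]^3.
μ_θ-semistable layers: μ^(1)=53; μ^(2)=27; μ^(3)=-12; μ^(4)=-25; μ^(5)=-64; μ^(6)=-77

((0, 0, 0, 0, 0, 4); (0, 0, 2, 0, 0, 0); (0, 0, 0, 0, 3, 0); (0, 1, 0, 0, 0, 0); (0, 0, 0, 2, 0, 0); (1, 0, 0, 0, 0, 0))


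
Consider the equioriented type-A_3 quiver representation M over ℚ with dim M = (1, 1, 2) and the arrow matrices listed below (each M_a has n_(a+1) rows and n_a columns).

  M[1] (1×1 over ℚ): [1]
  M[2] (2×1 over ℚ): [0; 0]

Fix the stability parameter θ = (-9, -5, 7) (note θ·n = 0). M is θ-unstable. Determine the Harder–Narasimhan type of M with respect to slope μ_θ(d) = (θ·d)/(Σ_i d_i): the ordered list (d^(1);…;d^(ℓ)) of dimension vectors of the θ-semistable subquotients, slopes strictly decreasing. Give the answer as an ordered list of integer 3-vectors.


Barcode: M ≅ I[1,2], I[3,3]^2. HN layers by μ_θ (3 steps, strictly decreasing):
  μ^(1)=7; μ^(2)=-5; μ^(3)=-9

((0, 0, 2); (0, 1, 0); (1, 0, 0))


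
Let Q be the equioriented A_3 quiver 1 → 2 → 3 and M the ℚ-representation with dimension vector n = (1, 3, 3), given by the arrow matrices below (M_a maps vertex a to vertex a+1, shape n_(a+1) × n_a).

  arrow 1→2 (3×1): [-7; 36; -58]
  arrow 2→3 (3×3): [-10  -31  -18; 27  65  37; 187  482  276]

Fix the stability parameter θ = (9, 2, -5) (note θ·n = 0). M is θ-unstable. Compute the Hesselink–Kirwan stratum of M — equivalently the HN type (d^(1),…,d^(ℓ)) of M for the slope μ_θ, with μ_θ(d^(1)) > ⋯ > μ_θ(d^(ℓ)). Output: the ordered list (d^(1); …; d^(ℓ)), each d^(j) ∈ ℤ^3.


Via rank(M_{q-1}∘⋯∘M_p): M ≅ I[1,3], I[2,3]^2.
μ_θ-semistable layers: μ^(1)=2; μ^(2)=-3/2

((1, 1, 1); (0, 2, 2))


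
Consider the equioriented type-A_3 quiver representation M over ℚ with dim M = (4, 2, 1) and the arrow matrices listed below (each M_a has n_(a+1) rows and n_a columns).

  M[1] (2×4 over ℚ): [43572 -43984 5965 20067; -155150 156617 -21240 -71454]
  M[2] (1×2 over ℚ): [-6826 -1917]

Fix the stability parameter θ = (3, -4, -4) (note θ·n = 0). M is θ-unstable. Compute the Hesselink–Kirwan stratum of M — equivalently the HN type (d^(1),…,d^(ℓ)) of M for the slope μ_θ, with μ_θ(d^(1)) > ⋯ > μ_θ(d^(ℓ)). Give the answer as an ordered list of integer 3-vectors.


Via rank(M_{q-1}∘⋯∘M_p): M ≅ I[1,1]^2, I[1,2], I[1,3].
μ_θ-semistable layers: μ^(1)=3; μ^(2)=-1/2; μ^(3)=-5/3

((2, 0, 0); (1, 1, 0); (1, 1, 1))


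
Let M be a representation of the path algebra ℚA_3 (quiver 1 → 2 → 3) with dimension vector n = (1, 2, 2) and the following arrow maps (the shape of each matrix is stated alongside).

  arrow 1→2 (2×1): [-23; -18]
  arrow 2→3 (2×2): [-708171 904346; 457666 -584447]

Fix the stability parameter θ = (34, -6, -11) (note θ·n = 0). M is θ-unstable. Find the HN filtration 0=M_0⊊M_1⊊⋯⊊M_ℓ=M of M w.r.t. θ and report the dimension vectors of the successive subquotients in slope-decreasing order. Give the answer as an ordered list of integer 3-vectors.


Via rank(M_{q-1}∘⋯∘M_p): M ≅ I[1,3], I[2,3].
μ_θ-semistable layers: μ^(1)=17/3; μ^(2)=-17/2

((1, 1, 1); (0, 1, 1))


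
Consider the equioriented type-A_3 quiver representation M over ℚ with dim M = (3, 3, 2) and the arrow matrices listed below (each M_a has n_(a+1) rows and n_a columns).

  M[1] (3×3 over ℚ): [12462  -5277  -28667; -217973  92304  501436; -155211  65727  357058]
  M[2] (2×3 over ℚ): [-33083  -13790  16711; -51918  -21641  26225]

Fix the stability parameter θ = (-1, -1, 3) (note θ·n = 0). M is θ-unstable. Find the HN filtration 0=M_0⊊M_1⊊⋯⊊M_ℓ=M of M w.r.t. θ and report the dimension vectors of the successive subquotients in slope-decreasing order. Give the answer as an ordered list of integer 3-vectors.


Interval decomposition of M: I[1,2], I[1,3]^2.
HN type (ℓ=2): μ^(1)=3; μ^(2)=-1

((0, 0, 2); (3, 3, 0))


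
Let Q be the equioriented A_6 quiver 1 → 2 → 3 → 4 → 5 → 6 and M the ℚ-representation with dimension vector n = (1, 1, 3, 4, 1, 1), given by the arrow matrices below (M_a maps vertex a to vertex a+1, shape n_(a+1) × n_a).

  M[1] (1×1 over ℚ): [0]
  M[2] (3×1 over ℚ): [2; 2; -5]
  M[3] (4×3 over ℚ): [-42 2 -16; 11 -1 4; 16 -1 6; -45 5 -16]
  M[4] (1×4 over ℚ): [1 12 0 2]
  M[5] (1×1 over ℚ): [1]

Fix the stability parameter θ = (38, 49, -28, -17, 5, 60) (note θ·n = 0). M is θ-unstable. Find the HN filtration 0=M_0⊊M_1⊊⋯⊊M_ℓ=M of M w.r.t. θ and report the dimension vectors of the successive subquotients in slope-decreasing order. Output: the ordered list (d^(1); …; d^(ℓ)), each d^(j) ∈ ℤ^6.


Interval decomposition of M: I[1,1], I[2,3], I[3,4]^2, I[4,4], I[4,6].
HN type (ℓ=6): μ^(1)=60; μ^(2)=38; μ^(3)=21/2; μ^(4)=5; μ^(5)=-17; μ^(6)=-28

((0, 0, 0, 0, 0, 1); (1, 0, 0, 0, 0, 0); (0, 1, 1, 0, 0, 0); (0, 0, 0, 0, 1, 0); (0, 0, 0, 4, 0, 0); (0, 0, 2, 0, 0, 0))


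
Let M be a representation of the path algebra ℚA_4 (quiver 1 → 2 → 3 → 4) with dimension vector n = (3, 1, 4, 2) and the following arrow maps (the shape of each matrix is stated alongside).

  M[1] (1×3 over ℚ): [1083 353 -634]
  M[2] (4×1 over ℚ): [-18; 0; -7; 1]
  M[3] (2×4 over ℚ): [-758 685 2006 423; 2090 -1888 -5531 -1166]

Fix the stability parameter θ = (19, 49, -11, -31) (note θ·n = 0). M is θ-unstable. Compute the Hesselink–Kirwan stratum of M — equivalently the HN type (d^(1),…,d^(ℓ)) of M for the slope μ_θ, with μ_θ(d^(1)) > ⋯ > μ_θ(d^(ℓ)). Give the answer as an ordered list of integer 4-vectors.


Barcode: M ≅ I[1,1]^2, I[1,4], I[3,3]^2, I[3,4]. HN layers by μ_θ (4 steps, strictly decreasing):
  μ^(1)=19; μ^(2)=13/2; μ^(3)=-11; μ^(4)=-21

((2, 0, 0, 0); (1, 1, 1, 1); (0, 0, 2, 0); (0, 0, 1, 1))


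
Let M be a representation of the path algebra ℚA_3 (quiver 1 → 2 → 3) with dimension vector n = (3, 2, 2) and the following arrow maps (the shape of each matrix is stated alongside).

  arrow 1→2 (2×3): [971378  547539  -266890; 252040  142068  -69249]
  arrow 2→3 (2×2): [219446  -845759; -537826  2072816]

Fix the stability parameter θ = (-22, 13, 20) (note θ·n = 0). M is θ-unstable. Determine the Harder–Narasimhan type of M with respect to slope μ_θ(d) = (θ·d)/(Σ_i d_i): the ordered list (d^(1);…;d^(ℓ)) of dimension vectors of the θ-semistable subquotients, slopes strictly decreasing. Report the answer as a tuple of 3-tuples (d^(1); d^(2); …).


Via rank(M_{q-1}∘⋯∘M_p): M ≅ I[1,1], I[1,3]^2.
μ_θ-semistable layers: μ^(1)=20; μ^(2)=13; μ^(3)=-22

((0, 0, 2); (0, 2, 0); (3, 0, 0))


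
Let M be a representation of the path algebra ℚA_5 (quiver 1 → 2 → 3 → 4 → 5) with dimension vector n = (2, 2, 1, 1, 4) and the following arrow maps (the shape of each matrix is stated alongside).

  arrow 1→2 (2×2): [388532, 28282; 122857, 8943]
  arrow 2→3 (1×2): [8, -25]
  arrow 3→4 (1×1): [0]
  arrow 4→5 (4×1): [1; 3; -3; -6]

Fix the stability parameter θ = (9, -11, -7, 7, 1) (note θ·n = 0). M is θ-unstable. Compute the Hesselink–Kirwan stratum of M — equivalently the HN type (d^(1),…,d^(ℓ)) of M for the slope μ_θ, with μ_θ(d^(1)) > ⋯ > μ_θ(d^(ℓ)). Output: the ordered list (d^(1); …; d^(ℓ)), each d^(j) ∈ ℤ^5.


Interval decomposition of M: I[1,2], I[1,3], I[4,5], I[5,5]^3.
HN type (ℓ=4): μ^(1)=4; μ^(2)=1; μ^(3)=-1; μ^(4)=-3

((0, 0, 0, 1, 1); (0, 0, 0, 0, 3); (1, 1, 0, 0, 0); (1, 1, 1, 0, 0))


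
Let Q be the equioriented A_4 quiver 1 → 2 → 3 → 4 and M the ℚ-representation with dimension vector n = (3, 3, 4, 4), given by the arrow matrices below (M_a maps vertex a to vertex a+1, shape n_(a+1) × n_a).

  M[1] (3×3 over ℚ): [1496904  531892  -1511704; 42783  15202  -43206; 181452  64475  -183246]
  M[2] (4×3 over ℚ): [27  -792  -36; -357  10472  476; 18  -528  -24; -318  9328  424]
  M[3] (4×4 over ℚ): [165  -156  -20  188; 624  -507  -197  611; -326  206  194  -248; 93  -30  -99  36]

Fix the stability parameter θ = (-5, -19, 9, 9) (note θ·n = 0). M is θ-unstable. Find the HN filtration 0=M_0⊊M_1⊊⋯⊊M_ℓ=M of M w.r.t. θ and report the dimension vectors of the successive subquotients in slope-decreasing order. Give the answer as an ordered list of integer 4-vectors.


Interval decomposition of M: I[1,1], I[1,2]^2, I[2,4], I[3,4]^3.
HN type (ℓ=4): μ^(1)=9; μ^(2)=-5; μ^(3)=-12; μ^(4)=-19

((0, 0, 4, 4); (1, 0, 0, 0); (2, 2, 0, 0); (0, 1, 0, 0))


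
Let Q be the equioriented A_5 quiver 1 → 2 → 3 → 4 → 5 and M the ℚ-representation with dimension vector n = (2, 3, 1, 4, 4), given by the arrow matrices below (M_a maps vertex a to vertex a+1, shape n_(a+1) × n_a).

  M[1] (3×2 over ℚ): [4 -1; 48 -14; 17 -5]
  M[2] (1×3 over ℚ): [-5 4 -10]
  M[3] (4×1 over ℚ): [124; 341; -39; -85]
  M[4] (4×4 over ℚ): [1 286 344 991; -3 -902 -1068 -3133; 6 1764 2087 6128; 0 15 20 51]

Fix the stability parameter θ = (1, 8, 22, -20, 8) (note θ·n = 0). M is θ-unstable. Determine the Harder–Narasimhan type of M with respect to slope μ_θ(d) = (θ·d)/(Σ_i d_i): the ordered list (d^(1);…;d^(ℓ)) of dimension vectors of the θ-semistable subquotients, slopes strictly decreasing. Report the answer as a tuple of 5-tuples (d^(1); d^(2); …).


Interval decomposition of M: I[1,2], I[1,5], I[2,2], I[4,5]^3.
HN type (ℓ=4): μ^(1)=8; μ^(2)=10/3; μ^(3)=1; μ^(4)=-20

((0, 2, 0, 0, 4); (0, 1, 1, 1, 0); (2, 0, 0, 0, 0); (0, 0, 0, 3, 0))


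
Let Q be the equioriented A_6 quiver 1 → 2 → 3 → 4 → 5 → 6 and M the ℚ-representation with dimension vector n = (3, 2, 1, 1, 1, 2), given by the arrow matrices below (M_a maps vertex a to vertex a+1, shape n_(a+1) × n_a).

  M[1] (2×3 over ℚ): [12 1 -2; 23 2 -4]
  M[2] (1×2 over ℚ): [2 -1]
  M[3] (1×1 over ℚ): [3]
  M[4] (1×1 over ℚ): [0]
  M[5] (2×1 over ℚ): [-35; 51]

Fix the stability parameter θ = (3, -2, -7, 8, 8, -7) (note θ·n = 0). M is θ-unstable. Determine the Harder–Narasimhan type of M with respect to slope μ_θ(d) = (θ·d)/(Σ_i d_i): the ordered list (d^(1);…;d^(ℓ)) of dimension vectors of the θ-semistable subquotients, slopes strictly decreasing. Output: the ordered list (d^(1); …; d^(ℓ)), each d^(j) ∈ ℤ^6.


Via rank(M_{q-1}∘⋯∘M_p): M ≅ I[1,1], I[1,2], I[1,4], I[5,6], I[6,6].
μ_θ-semistable layers: μ^(1)=8; μ^(2)=3; μ^(3)=1/2; μ^(4)=-2; μ^(5)=-7

((0, 0, 0, 1, 0, 0); (1, 0, 0, 0, 0, 0); (1, 1, 0, 0, 1, 1); (1, 1, 1, 0, 0, 0); (0, 0, 0, 0, 0, 1))


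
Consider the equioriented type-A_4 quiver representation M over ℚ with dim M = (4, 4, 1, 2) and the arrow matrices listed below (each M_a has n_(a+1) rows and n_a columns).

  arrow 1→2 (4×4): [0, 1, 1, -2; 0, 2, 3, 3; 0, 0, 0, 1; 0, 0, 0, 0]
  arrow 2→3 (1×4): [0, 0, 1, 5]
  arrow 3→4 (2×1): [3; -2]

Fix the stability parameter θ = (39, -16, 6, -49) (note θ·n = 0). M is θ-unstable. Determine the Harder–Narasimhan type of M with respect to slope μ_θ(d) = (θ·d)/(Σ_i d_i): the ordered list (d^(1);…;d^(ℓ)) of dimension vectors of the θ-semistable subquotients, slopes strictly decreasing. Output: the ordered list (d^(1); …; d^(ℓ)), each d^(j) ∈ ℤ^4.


Barcode: M ≅ I[1,1], I[1,2]^2, I[1,4], I[2,2], I[4,4]. HN layers by μ_θ (5 steps, strictly decreasing):
  μ^(1)=39; μ^(2)=23/2; μ^(3)=-5; μ^(4)=-16; μ^(5)=-49

((1, 0, 0, 0); (2, 2, 0, 0); (1, 1, 1, 1); (0, 1, 0, 0); (0, 0, 0, 1))
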